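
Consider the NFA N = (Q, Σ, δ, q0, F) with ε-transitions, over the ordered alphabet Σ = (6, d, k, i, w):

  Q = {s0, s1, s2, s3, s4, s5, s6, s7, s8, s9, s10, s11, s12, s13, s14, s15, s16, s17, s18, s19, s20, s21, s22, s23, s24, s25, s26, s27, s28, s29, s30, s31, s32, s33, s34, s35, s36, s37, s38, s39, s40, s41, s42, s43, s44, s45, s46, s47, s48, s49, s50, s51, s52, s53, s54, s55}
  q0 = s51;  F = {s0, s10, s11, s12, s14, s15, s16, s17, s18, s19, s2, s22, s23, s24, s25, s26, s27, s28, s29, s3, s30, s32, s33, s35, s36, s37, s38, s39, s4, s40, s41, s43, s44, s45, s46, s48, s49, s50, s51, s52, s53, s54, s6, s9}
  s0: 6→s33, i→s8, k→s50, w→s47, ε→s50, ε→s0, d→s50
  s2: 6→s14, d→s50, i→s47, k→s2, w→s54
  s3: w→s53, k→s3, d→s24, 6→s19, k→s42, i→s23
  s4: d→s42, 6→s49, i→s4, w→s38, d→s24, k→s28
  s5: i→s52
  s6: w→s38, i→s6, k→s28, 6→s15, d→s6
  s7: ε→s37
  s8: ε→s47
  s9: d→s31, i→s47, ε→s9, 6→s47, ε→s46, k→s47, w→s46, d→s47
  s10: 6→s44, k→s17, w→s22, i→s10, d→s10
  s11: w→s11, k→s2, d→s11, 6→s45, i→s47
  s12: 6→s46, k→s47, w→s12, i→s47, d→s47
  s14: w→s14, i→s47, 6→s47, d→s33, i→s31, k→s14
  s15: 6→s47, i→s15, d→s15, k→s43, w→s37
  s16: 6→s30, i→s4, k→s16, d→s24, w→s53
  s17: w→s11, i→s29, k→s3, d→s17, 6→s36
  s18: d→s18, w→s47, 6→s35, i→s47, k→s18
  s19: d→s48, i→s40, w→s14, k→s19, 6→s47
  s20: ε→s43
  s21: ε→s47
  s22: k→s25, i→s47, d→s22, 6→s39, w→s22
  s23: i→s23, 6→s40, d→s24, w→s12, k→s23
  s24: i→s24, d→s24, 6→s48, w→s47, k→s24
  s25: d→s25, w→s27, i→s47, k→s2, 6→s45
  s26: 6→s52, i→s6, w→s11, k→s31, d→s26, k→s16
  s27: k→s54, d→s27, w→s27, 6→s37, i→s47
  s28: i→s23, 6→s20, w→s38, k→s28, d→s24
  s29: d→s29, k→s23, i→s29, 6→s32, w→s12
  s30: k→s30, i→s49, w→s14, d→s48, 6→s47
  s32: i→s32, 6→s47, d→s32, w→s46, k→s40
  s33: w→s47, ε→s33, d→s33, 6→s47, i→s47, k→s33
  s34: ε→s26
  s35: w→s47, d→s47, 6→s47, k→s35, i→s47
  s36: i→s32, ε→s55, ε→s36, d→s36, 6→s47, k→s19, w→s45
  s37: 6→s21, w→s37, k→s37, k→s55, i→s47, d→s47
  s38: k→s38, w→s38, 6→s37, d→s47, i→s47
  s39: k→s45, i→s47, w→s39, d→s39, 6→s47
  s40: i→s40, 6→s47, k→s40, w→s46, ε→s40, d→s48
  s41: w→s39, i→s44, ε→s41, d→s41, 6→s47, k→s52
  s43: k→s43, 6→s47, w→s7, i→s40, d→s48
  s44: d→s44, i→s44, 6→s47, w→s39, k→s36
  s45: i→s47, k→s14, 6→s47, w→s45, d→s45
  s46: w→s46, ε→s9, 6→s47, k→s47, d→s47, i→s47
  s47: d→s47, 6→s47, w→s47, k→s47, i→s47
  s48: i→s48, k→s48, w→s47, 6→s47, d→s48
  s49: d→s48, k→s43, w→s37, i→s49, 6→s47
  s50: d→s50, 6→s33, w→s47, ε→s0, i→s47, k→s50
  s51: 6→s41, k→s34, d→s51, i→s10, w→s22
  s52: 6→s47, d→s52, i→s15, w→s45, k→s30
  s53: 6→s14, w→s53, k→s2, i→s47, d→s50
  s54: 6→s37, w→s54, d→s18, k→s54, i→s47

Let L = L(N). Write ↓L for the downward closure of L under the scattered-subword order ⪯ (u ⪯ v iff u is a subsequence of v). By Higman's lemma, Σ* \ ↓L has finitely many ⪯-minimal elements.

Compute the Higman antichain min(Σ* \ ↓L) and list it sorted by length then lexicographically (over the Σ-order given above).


A = [66, wi, kkdw, kiwd, ikiwk, wkw6d].

|Q|=56, |F|=44, |δ|=248 (16 ε).
min D↑ (43 st, q0=0, F={5}): 0:6→1,d→0,k→2,i→3,w→4 1:6→5,d→1,k→6,i→7,w→8 2:6→6,d→2,k→9,i→10,w→11 3:6→7,d→3,k→12,i→3,w→4 4:6→8,d→4,k→13,i→5,w→4 5:6→5,d→5,k→5,i→5,w→5 6:6→5,d→6,k→14,i→15,w→16 7:6→5,d→7,k→17,i→7,w→8 8:6→5,d→8,k→16,i→5,w→8 9:6→14,d→18,k→9,i→19,w→20 10:6→15,d→10,k→21,i→10,w→22 11:6→16,d→11,k→23,i→5,w→11 12:6→17,d→12,k→24,i→25,w→11 13:6→16,d→13,k→23,i→5,w→26 14:6→5,d→27,k→14,i→28,w→29 15:6→5,d→15,k→30,i→15,w→31 16:6→5,d→16,k→29,i→5,w→16 17:6→5,d→17,k→32,i→33,w→16 18:6→27,d→18,k→18,i→18,w→5 19:6→28,d→18,k→21,i→19,w→22 20:6→29,d→34,k→23,i→5,w→20 21:6→30,d→18,k→21,i→35,w→22 22:6→31,d→5,k→22,i→5,w→22 23:6→29,d→34,k→23,i→5,w→36 24:6→32,d→18,k→24,i→35,w→20 25:6→33,d→25,k→35,i→25,w→37 26:6→31,d→26,k→36,i→5,w→26 27:6→5,d→27,k→27,i→27,w→5 28:6→5,d→27,k→30,i→28,w→31 29:6→5,d→38,k→29,i→5,w→29 30:6→5,d→27,k→30,i→39,w→31 31:6→5,d→5,k→31,i→5,w→31 32:6→5,d→27,k→32,i→39,w→29 33:6→5,d→33,k→39,i→33,w→40 34:6→38,d→34,k→34,i→5,w→5 35:6→39,d→18,k→35,i→35,w→37 36:6→31,d→41,k→36,i→5,w→36 37:6→40,d→5,k→5,i→5,w→37 38:6→5,d→38,k→38,i→5,w→5 39:6→5,d→27,k→39,i→39,w→40 40:6→5,d→5,k→5,i→5,w→40 41:6→42,d→41,k→41,i→5,w→5 42:6→5,d→5,k→42,i→5,w→5.
'66': N↓-sim [53, 26, 2] end={s21,s47} rej; 2/2 deletions ∈↓L.
'wi': |S_i|=[53, 26, 3] end={s31,s47,s8} rej; 2/2 del acc.
'kkdw': run [53, 47, 34, 11, 1] end={s47} ∉↓L; 4/4 del acc.
'kiwd': N↓-sim [53, 47, 25, 10, 2] end={s31,s47} — reject; 4/4 deletions ∈↓L.
'ikiwk': |S_i|=[53, 46, 38, 12, 5, 1] end={s47} ∉↓L; 5/5 single-dels accept.
'wkw6d': run [53, 26, 18, 13, 5, 1] end={s47} — reject; 5/5 del acc.
6 obstructions.


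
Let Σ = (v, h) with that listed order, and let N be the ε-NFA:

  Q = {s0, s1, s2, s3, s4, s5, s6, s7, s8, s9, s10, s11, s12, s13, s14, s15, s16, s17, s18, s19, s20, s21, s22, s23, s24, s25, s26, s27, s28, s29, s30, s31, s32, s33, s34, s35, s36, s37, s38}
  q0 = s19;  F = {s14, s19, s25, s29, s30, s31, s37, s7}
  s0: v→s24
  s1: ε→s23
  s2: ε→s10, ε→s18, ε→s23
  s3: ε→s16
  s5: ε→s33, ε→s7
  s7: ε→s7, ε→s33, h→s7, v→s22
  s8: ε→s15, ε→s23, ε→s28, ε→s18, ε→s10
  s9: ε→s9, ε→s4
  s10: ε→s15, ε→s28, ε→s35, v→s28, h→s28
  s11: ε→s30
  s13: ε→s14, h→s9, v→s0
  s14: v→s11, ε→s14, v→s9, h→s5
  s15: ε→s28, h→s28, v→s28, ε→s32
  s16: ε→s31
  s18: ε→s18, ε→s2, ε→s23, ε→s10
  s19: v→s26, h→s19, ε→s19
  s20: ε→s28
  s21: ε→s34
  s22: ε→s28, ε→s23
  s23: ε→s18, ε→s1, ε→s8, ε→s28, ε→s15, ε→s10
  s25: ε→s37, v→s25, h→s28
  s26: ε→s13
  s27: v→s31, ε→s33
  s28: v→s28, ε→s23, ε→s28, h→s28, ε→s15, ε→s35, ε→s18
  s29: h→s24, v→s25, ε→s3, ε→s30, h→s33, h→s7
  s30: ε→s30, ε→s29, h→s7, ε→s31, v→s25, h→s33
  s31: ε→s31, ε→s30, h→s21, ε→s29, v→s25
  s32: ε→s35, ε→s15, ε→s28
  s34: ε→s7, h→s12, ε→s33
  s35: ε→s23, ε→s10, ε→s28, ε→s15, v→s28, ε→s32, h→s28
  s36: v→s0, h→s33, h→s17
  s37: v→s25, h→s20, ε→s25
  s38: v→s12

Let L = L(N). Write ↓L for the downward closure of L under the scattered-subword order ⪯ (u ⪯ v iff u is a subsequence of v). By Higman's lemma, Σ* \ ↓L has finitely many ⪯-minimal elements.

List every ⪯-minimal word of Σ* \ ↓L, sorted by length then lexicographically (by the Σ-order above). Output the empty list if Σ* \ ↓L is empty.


A = [vhv, vvvh].

|Q|=39, |F|=8, |δ|=104 (67 ε).
min D↑ (6 st, q0=0, F={5}): 0:v→1,h→0 1:v→2,h→3 2:v→4,h→3 3:v→5,h→3 4:v→4,h→5 5:v→5,h→5 [Hopcroft].
'vhv': |S_i|=[34, 33, 21, 11] end={s1,s10,s15,s18,s2,s22,s23,s28,s32,s35,s8} — reject; 3/3 del acc.
'vvvh': |S_i|=[34, 33, 29, 15, 11] end={s1,s10,s15,s18,s2,s20,s23,s28,s32,s35,s8} — reject; 4/4 del acc.
2 minimals (antichain).


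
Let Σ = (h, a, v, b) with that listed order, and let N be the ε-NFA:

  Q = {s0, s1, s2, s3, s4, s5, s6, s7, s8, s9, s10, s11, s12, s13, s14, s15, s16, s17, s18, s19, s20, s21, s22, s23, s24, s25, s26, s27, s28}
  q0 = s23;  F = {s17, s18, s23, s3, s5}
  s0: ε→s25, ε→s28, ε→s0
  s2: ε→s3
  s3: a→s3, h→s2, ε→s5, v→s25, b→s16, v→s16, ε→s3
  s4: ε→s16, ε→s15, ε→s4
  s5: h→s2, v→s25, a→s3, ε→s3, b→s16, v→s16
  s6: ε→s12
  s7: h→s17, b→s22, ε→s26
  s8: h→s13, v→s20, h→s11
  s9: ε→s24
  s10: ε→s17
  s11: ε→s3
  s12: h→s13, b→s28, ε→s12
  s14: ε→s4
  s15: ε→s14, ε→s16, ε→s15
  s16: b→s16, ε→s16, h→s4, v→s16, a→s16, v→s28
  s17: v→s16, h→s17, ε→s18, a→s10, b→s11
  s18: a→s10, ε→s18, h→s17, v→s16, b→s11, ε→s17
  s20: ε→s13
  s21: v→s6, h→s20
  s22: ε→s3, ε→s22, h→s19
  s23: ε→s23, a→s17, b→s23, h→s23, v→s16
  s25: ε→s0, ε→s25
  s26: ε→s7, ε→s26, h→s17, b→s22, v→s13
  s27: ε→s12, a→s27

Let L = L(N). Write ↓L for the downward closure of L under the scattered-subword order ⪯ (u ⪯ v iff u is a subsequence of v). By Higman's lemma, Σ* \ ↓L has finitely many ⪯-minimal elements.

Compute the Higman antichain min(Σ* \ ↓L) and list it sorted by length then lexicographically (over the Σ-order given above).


|Q|=29, |F|=5, |δ|=74 (33 ε).
min D↑ (4 st, q0=0, F={2}): 0:h→0,a→1,v→2,b→0 1:h→1,a→1,v→2,b→3 2:h→2,a→2,v→2,b→2 3:h→3,a→3,v→2,b→2.
'v': |S_i|=[15, 7] end={s0,s14,s15,s16,s25,s28,s4} ∉↓L; 1/1 del acc.
'abb': N↓-sim [15, 14, 11, 5] end={s14,s15,s16,s28,s4} rej; 3/3 deletions ∈↓L.
2 words, ⪯-incomp.

Antichain: [v, abb].


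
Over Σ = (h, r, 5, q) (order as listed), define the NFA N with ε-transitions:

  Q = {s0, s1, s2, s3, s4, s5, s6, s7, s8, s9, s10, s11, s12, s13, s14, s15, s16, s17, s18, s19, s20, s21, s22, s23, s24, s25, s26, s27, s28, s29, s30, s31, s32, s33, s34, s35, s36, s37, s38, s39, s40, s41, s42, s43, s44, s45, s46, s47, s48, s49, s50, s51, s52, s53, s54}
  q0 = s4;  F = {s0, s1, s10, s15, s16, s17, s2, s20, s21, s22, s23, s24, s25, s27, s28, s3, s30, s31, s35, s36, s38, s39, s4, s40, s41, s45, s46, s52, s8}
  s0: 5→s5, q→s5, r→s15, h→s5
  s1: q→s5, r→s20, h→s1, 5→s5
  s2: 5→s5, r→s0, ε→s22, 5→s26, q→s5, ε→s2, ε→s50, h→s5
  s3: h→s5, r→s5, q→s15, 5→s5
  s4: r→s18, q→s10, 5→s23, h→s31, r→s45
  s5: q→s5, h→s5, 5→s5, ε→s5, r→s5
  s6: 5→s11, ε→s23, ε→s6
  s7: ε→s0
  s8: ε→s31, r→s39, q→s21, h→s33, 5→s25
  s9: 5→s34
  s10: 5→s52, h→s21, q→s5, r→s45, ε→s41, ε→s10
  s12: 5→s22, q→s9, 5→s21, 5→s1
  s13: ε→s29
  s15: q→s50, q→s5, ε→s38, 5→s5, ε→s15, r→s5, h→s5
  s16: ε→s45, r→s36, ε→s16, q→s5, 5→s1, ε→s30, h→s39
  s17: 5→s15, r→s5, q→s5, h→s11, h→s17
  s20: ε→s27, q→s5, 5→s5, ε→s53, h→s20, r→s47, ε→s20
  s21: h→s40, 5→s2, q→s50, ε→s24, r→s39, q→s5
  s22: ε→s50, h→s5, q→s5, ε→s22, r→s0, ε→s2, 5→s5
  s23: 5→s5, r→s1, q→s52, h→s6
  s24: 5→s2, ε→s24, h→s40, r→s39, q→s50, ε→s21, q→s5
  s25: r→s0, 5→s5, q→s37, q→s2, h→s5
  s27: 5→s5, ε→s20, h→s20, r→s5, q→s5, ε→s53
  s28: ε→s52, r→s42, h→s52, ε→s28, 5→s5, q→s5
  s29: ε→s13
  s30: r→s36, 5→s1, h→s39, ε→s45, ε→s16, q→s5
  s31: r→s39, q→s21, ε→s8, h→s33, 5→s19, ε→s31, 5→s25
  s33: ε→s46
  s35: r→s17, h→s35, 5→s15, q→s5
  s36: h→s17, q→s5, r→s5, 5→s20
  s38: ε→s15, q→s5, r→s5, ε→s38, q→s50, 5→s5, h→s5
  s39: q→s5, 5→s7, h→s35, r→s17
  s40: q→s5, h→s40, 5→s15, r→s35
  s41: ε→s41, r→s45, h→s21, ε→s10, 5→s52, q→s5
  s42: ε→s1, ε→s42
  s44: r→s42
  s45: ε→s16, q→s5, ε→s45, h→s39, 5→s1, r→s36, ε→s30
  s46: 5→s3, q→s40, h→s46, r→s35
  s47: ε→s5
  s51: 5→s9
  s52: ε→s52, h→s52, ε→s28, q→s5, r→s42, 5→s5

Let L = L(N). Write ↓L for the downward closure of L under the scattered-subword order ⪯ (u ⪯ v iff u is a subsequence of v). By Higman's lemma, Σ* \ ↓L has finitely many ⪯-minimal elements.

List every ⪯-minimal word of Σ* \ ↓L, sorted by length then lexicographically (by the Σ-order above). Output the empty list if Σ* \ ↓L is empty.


|Q|=55, |F|=29, |δ|=184 (47 ε).
min D↑ (21 st, q0=0, F={11}): 0:h→1,r→2,5→3,q→4 1:h→5,r→6,5→7,q→8 2:h→6,r→9,5→10,q→11 3:h→3,r→10,5→11,q→12 4:h→8,r→2,5→12,q→11 5:h→5,r→13,5→14,q→15 6:h→13,r→16,5→17,q→11 7:h→11,r→17,5→11,q→18 8:h→15,r→6,5→18,q→11 9:h→16,r→11,5→19,q→11 10:h→10,r→19,5→11,q→11 11:h→11,r→11,5→11,q→11 12:h→12,r→10,5→11,q→11 13:h→13,r→16,5→20,q→11 14:h→11,r→11,5→11,q→20 15:h→15,r→13,5→20,q→11 16:h→16,r→11,5→20,q→11 17:h→11,r→20,5→11,q→11 18:h→11,r→17,5→11,q→11 19:h→19,r→11,5→11,q→11 20:h→11,r→11,5→11,q→11 [Hopcroft].
'rq': |S_i|=[42, 21, 2] end={s5,s50} — reject; 2/2 single-dels accept.
'55': N↓-sim [42, 24, 3] end={s11,s26,s5} — reject; 2/2 deletions ∈↓L.
'qq': N↓-sim [42, 31, 2] end={s5,s50} rej; 2/2 deletions ∈↓L.
'h5h': |S_i|=[42, 34, 14, 1] end={s5} ∉↓L; 3/3 del acc.
'rrr': |S_i|=[42, 21, 11, 2] end={s47,s5} rej; 3/3 deletions ∈↓L.
'hh5r': |S_i|=[42, 34, 21, 6, 1] end={s5} ∉↓L; 4/4 single-dels accept.
6 obstructions.

A = [rq, 55, qq, h5h, rrr, hh5r].


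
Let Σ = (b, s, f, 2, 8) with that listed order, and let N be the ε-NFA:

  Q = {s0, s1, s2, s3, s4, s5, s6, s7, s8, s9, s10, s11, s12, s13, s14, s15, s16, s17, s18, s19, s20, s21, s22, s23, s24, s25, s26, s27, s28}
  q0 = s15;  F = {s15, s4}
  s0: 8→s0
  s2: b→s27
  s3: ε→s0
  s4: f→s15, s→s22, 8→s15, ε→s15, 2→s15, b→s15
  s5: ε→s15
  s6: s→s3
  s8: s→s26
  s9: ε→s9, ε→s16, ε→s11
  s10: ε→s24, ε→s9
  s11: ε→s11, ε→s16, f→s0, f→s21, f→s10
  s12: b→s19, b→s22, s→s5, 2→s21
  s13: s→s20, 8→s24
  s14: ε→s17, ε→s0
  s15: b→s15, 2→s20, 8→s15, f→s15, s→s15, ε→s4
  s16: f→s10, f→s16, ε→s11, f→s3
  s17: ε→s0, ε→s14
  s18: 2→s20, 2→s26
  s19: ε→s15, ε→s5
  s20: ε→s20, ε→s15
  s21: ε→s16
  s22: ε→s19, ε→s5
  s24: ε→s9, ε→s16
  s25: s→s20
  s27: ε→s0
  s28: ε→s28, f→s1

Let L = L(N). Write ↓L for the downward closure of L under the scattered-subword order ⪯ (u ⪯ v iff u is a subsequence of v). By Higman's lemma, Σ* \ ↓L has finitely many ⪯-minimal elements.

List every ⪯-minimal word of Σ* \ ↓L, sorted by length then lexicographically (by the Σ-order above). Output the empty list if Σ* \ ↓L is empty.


A = [].

|Q|=29, |F|=2, |δ|=57 (27 ε).
min D↑ (1 st, q0=0, F={}): 0:b→0,s→0,f→0,2→0,8→0 [Hopcroft].
L(D↑) = ∅ ⇒ ↓L = Σ*.


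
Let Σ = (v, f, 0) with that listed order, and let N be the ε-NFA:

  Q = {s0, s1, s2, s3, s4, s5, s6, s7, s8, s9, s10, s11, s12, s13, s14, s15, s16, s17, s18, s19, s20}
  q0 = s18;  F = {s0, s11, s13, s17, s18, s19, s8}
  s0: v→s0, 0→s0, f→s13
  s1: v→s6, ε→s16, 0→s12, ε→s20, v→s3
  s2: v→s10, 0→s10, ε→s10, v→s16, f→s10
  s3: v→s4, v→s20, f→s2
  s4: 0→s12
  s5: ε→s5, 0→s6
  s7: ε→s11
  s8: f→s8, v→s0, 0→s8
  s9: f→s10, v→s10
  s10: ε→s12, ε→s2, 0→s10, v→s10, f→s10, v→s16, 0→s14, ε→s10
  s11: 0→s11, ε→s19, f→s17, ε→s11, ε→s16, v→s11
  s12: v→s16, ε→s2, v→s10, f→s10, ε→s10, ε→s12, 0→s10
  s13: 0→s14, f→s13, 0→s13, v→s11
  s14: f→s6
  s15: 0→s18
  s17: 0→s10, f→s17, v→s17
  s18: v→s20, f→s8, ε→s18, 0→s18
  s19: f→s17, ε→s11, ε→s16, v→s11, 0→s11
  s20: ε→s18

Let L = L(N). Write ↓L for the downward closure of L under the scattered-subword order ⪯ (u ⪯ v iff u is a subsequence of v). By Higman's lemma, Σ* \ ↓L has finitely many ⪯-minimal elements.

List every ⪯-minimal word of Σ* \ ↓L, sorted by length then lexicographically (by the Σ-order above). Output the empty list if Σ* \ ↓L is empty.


min(Σ*\↓L) = [fvfvf0].

|Q|=21, |F|=7, |δ|=65 (18 ε).
min D↑ (7 st, q0=0, F={6}): 0:v→0,f→1,0→0 1:v→2,f→1,0→1 2:v→2,f→3,0→2 3:v→4,f→3,0→3 4:v→4,f→5,0→4 5:v→5,f→5,0→6 6:v→6,f→6,0→6 [Hopcroft].
'fvfvf0': N↓-sim [14, 12, 11, 10, 9, 7, 6] end={s10,s12,s14,s16,s2,s6} ∉↓L; 6/6 deletions ∈↓L.
1 obstructions.


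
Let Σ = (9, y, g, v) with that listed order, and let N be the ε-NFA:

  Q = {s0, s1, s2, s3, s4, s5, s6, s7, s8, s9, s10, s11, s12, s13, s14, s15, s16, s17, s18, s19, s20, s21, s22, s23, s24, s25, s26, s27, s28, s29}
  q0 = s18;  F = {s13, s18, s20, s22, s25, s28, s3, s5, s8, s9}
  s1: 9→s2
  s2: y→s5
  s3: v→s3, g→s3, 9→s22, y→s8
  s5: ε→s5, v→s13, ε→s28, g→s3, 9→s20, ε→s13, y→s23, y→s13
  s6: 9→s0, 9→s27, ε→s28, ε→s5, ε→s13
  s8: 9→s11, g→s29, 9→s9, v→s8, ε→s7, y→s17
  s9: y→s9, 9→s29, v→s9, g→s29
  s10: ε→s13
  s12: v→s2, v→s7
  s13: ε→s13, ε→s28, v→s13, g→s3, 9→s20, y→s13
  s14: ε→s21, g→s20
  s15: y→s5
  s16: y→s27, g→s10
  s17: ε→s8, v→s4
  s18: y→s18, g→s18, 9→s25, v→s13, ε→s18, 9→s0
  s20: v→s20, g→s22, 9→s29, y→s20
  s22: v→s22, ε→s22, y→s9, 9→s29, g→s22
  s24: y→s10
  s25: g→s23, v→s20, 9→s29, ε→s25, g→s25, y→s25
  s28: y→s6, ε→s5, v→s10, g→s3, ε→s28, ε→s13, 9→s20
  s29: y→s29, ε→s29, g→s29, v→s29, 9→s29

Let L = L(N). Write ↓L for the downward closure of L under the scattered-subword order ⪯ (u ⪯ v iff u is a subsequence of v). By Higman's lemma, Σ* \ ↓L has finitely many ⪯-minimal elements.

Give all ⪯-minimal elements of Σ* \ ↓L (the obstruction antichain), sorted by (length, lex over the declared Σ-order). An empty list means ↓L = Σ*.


|Q|=30, |F|=10, |δ|=79 (19 ε).
min D↑ (9 st, q0=0, F={3}): 0:9→1,y→0,g→0,v→2 1:9→3,y→1,g→1,v→4 2:9→4,y→2,g→5,v→2 3:9→3,y→3,g→3,v→3 4:9→3,y→4,g→6,v→4 5:9→6,y→7,g→5,v→5 6:9→3,y→8,g→6,v→6 7:9→8,y→7,g→3,v→7 8:9→3,y→8,g→3,v→8.
'99': run [20, 9, 1] end={s29} — reject; 2/2 single-dels accept.
'vgyg': N↓-sim [20, 18, 9, 7, 1] end={s29} ∉↓L; 4/4 deletions ∈↓L.
2 words, ⪯-incomp.

min(Σ*\↓L) = [99, vgyg].


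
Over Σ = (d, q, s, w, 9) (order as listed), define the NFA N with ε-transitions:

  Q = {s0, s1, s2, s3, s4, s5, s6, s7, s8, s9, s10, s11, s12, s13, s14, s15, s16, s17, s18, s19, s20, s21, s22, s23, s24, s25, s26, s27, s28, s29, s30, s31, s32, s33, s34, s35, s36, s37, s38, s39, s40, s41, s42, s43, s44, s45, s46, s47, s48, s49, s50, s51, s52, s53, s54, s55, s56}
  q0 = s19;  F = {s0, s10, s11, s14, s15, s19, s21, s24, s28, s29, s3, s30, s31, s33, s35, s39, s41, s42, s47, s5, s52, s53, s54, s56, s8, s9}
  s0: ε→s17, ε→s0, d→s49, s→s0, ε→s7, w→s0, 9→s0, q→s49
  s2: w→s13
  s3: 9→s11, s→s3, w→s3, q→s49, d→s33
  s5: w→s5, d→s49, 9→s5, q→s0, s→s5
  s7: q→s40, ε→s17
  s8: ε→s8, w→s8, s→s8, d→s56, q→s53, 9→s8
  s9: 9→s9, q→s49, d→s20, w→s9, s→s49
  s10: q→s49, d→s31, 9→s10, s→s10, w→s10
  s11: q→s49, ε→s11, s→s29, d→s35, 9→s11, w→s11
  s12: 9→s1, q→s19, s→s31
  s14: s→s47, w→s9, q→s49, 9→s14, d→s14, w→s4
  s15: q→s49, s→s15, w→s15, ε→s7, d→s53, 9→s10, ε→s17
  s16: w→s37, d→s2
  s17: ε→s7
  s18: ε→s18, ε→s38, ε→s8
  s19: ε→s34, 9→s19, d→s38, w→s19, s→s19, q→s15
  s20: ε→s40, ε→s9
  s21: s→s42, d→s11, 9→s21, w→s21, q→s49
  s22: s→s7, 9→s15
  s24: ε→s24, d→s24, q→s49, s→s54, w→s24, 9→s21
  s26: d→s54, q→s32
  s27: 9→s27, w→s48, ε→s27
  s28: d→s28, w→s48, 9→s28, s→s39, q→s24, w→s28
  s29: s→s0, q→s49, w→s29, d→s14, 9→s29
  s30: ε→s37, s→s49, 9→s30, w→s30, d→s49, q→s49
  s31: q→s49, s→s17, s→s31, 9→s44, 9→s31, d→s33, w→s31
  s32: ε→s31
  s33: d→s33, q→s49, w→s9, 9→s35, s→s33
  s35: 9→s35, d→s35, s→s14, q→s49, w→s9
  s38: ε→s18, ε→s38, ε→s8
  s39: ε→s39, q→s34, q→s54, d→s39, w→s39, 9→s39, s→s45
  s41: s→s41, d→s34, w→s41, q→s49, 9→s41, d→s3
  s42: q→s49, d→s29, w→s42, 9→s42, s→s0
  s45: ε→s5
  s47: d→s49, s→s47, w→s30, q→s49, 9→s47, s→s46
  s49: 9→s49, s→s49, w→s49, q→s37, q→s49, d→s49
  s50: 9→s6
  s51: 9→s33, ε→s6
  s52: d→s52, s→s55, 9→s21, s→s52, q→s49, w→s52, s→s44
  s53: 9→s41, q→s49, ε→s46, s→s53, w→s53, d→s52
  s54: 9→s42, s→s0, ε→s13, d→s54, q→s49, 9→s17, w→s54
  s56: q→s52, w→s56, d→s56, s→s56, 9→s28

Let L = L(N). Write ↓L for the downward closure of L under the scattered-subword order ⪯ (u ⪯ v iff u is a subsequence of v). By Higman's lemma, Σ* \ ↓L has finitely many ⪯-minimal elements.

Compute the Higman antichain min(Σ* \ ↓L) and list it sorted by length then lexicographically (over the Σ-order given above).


|Q|=57, |F|=26, |δ|=188 (27 ε).
min D↑ (27 st, q0=0, F={5}): 0:d→1,q→2,s→0,w→0,9→0 1:d→3,q→4,s→1,w→1,9→1 2:d→4,q→5,s→2,w→2,9→6 3:d→3,q→7,s→3,w→3,9→8 4:d→7,q→5,s→4,w→4,9→9 5:d→5,q→5,s→5,w→5,9→5 6:d→10,q→5,s→6,w→6,9→6 7:d→7,q→5,s→7,w→7,9→11 8:d→8,q→12,s→13,w→8,9→8 9:d→14,q→5,s→9,w→9,9→9 10:d→15,q→5,s→10,w→10,9→10 11:d→16,q→5,s→17,w→11,9→11 12:d→12,q→5,s→18,w→12,9→11 13:d→13,q→18,s→19,w→13,9→13 14:d→15,q→5,s→14,w→14,9→16 15:d→15,q→5,s→15,w→20,9→21 16:d→21,q→5,s→22,w→16,9→16 17:d→22,q→5,s→23,w→17,9→17 18:d→18,q→5,s→23,w→18,9→17 19:d→5,q→23,s→19,w→19,9→19 20:d→20,q→5,s→5,w→20,9→20 21:d→21,q→5,s→24,w→20,9→21 22:d→24,q→5,s→23,w→22,9→22 23:d→5,q→5,s→23,w→23,9→23 24:d→24,q→5,s→25,w→20,9→24 25:d→5,q→5,s→25,w→26,9→25 26:d→5,q→5,s→5,w→26,9→26 (ε-aug+det+¬).
'qq': run [42, 32, 3] end={s37,s40,s49} ∉↓L; 2/2 deletions ∈↓L.
'dd9ssd': N↓-sim [42, 39, 33, 27, 21, 11, 2] end={s37,s49} rej; 6/6 single-dels accept.
'q9ddws': run [42, 32, 25, 21, 12, 7, 2] end={s37,s49} — reject; 6/6 single-dels accept.
3 obstructions.

A = [qq, dd9ssd, q9ddws].


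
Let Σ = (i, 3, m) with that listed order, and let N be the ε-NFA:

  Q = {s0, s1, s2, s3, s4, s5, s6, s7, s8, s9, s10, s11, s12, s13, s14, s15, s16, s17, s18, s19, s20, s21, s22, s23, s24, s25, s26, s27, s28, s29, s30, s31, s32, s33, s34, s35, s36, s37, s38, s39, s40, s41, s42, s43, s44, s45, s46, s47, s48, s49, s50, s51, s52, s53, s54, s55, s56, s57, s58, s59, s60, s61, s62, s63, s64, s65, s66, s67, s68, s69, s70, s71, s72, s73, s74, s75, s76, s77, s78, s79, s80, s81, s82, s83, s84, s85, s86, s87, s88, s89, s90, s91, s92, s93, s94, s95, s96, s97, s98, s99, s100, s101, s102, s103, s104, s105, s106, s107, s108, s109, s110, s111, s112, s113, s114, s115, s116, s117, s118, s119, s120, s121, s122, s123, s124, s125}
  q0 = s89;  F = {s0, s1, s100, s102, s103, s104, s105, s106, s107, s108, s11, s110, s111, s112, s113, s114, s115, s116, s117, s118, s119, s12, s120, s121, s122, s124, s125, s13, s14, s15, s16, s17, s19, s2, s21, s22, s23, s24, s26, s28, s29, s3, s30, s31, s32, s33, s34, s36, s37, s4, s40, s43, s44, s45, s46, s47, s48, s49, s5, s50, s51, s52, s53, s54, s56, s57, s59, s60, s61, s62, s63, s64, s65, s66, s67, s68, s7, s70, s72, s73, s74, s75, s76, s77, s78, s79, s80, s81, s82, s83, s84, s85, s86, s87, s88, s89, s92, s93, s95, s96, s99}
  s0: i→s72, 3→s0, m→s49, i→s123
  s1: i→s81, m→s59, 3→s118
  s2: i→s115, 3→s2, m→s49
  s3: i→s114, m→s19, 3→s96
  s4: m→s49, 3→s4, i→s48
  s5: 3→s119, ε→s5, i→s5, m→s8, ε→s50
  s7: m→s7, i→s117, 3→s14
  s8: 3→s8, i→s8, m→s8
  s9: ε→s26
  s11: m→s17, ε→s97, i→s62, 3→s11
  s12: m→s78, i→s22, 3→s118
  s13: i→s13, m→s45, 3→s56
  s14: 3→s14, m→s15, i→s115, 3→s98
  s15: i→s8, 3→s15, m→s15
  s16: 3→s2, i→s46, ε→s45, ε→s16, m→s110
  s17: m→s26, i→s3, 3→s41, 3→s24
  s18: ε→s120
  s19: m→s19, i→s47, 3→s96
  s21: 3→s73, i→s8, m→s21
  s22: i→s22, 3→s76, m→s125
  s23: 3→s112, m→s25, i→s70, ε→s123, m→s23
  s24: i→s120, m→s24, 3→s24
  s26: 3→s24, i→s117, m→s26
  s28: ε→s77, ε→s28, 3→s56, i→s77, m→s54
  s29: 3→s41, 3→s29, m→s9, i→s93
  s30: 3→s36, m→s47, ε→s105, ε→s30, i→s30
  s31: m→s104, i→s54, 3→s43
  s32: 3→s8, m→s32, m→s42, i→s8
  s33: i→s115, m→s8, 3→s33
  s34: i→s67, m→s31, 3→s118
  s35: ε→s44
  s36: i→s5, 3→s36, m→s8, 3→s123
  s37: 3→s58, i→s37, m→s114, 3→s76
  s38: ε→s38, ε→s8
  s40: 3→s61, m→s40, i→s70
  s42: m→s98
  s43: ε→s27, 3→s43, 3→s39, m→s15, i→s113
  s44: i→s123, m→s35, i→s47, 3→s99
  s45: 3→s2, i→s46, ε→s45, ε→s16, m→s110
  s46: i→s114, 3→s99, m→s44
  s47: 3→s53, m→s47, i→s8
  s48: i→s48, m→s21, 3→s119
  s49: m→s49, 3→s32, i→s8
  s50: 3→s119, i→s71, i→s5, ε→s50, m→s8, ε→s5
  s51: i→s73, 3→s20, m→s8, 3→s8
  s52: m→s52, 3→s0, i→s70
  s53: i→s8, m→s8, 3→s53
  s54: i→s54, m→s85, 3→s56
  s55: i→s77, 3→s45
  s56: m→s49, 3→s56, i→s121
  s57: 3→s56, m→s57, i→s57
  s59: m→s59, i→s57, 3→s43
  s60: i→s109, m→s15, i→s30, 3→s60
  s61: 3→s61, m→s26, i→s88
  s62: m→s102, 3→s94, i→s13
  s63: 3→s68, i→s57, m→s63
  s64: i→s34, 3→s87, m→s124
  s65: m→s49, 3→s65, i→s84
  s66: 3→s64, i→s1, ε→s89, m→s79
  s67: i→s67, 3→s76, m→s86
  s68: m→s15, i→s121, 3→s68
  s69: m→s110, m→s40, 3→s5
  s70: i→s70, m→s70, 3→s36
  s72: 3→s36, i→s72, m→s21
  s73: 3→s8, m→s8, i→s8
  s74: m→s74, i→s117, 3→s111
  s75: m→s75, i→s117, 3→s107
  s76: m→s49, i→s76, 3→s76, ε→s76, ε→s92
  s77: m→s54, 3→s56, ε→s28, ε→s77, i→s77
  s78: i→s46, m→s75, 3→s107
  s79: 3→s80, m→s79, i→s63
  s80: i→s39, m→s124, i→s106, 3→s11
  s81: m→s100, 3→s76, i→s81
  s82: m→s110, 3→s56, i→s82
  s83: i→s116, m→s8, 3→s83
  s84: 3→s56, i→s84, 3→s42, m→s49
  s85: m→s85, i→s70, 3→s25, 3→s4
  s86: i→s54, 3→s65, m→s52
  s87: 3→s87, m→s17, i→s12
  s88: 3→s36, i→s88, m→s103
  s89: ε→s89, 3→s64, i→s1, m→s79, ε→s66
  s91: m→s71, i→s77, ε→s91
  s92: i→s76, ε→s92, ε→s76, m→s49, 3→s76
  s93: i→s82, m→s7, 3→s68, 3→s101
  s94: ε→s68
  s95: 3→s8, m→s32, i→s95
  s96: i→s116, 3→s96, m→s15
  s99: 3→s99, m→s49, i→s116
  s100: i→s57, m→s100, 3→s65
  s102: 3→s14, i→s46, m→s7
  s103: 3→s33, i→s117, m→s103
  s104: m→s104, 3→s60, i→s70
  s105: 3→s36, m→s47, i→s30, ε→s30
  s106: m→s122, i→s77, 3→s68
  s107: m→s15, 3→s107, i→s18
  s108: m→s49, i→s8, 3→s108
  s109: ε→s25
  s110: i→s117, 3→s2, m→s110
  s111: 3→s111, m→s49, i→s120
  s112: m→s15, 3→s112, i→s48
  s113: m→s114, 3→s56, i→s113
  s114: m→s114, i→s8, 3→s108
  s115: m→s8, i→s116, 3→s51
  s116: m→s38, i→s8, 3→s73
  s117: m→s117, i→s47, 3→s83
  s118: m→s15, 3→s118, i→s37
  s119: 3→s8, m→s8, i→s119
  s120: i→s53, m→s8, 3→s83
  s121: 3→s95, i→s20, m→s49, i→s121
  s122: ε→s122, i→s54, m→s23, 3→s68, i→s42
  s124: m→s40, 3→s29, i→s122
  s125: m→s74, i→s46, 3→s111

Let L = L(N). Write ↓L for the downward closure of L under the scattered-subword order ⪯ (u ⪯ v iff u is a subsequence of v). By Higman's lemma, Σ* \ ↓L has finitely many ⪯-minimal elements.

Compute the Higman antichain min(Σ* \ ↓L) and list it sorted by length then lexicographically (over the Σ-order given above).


|Q|=126, |F|=101, |δ|=367 (34 ε).
min D↑ (96 st, q0=0, F={31}): 0:i→1,3→2,m→3 1:i→4,3→5,m→6 2:i→7,3→8,m→9 3:i→10,3→11,m→3 4:i→4,3→12,m→13 5:i→14,3→5,m→15 6:i→16,3→17,m→6 7:i→18,3→5,m→19 8:i→20,3→8,m→21 9:i→22,3→23,m→24 10:i→16,3→25,m→10 11:i→26,3→27,m→9 12:i→12,3→12,m→28 13:i→16,3→29,m→13 14:i→14,3→12,m→30 15:i→31,3→15,m→15 16:i→16,3→32,m→16 17:i→33,3→17,m→15 18:i→18,3→12,m→34 19:i→35,3→17,m→36 20:i→37,3→5,m→38 21:i→39,3→40,m→41 22:i→35,3→25,m→42 23:i→43,3→23,m→41 24:i→44,3→45,m→24 25:i→46,3→25,m→15 26:i→47,3→25,m→22 27:i→48,3→27,m→21 28:i→31,3→49,m→28 29:i→50,3→29,m→28 30:i→31,3→51,m→30 31:i→31,3→31,m→31 32:i→46,3→32,m→28 33:i→33,3→32,m→30 34:i→35,3→29,m→52 35:i→35,3→32,m→53 36:i→44,3→54,m→36 37:i→37,3→12,m→55 38:i→56,3→57,m→58 39:i→30,3→59,m→60 40:i→61,3→40,m→40 41:i→62,3→40,m→41 42:i→44,3→63,m→42 43:i→64,3→25,m→65 44:i→44,3→66,m→44 45:i→67,3→45,m→41 46:i→46,3→68,m→28 47:i→47,3→32,m→35 48:i→69,3→25,m→70 49:i→31,3→31,m→49 50:i→50,3→32,m→28 51:i→31,3→51,m→28 52:i→44,3→71,m→52 53:i→44,3→72,m→53 54:i→73,3→54,m→15 55:i→56,3→74,m→75 56:i→30,3→76,m→77 57:i→61,3→57,m→15 58:i→62,3→57,m→58 59:i→78,3→59,m→15 60:i→79,3→59,m→60 61:i→80,3→81,m→31 62:i→79,3→81,m→62 63:i→82,3→63,m→15 64:i→64,3→32,m→83 65:i→62,3→84,m→65 66:i→85,3→66,m→31 67:i→67,3→66,m→86 68:i→68,3→31,m→49 69:i→69,3→32,m→87 70:i→56,3→84,m→65 71:i→88,3→71,m→28 72:i→82,3→72,m→28 73:i→73,3→66,m→79 74:i→61,3→74,m→28 75:i→62,3→74,m→75 76:i→78,3→76,m→28 77:i→79,3→76,m→77 78:i→31,3→89,m→31 79:i→31,3→80,m→79 80:i→31,3→80,m→31 81:i→78,3→81,m→31 82:i→82,3→90,m→91 83:i→62,3→92,m→83 84:i→93,3→84,m→15 85:i→85,3→90,m→31 86:i→62,3→94,m→86 87:i→56,3→92,m→83 88:i→88,3→66,m→91 89:i→31,3→31,m→31 90:i→90,3→31,m→31 91:i→31,3→89,m→91 92:i→93,3→92,m→28 93:i→78,3→95,m→31 94:i→93,3→94,m→31 95:i→89,3→31,m→31 [Hopcroft].
'i3mi': N↓-sim [120, 103, 60, 13, 1] end={s8} — reject; 4/4 deletions ∈↓L.
'ii3m33': run [120, 103, 72, 39, 8, 5, 1] end={s8} rej; 6/6 del acc.
'33miii': |S_i|=[120, 111, 93, 49, 28, 13, 1] end={s8} — reject; 6/6 deletions ∈↓L.
'33m3im': N↓-sim [120, 111, 93, 49, 26, 11, 2] end={s38,s8} — reject; 6/6 deletions ∈↓L.
'3mmi3m': |S_i|=[120, 111, 91, 63, 30, 16, 2] end={s38,s8} rej; 6/6 deletions ∈↓L.
'mi3i33': |S_i|=[120, 105, 75, 37, 19, 9, 2] end={s20,s8} ∉↓L; 6/6 deletions ∈↓L.
6 obstructions.

min(Σ*\↓L) = [i3mi, ii3m33, 33miii, 33m3im, 3mmi3m, mi3i33].


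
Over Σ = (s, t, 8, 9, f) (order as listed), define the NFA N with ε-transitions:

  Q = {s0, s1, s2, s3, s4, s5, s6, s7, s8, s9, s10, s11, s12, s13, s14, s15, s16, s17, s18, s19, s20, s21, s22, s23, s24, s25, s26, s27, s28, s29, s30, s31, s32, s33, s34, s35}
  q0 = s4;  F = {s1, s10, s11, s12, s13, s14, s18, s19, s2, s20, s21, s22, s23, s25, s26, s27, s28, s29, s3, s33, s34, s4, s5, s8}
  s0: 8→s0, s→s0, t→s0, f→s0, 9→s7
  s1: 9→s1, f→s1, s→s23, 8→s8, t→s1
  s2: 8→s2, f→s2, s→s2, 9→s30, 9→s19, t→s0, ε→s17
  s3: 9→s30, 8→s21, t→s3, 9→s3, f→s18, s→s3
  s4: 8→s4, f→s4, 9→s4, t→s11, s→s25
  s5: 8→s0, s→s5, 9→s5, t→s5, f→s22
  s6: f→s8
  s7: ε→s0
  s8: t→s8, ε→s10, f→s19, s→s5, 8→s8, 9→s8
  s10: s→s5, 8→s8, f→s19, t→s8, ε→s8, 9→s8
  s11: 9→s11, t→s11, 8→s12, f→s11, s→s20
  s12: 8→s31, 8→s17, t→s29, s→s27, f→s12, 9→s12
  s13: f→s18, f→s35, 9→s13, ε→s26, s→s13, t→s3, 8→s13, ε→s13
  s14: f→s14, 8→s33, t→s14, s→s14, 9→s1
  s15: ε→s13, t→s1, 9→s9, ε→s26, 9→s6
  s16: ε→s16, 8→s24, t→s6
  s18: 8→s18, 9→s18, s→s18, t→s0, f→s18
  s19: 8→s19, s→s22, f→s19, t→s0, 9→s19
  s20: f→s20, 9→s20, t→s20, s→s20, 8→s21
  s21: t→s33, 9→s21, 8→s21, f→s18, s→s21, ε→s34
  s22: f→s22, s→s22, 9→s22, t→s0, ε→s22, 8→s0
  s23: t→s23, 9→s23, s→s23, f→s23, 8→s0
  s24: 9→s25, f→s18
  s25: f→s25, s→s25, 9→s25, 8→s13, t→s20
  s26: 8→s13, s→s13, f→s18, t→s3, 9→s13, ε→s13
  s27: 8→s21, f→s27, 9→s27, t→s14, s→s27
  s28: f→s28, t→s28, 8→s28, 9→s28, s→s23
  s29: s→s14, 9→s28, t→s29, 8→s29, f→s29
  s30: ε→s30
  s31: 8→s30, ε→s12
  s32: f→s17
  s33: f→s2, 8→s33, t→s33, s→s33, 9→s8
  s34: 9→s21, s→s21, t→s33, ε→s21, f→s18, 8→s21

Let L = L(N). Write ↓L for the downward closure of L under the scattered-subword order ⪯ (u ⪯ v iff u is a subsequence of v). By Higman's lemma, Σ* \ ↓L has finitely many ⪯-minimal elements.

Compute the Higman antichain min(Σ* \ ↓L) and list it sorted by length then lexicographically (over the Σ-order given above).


|Q|=36, |F|=24, |δ|=154 (15 ε).
min D↑ (22 st, q0=0, F={12}): 0:s→1,t→2,8→0,9→0,f→0 1:s→1,t→3,8→4,9→1,f→1 2:s→3,t→2,8→5,9→2,f→2 3:s→3,t→3,8→6,9→3,f→3 4:s→4,t→7,8→4,9→4,f→8 5:s→9,t→10,8→5,9→5,f→5 6:s→6,t→11,8→6,9→6,f→8 7:s→7,t→7,8→6,9→7,f→8 8:s→8,t→12,8→8,9→8,f→8 9:s→9,t→13,8→6,9→9,f→9 10:s→13,t→10,8→10,9→14,f→10 11:s→11,t→11,8→11,9→15,f→16 12:s→12,t→12,8→12,9→12,f→12 13:s→13,t→13,8→11,9→17,f→13 14:s→18,t→14,8→14,9→14,f→14 15:s→19,t→15,8→15,9→15,f→20 16:s→16,t→12,8→16,9→20,f→16 17:s→18,t→17,8→15,9→17,f→17 18:s→18,t→18,8→12,9→18,f→18 19:s→19,t→19,8→12,9→19,f→21 20:s→21,t→12,8→20,9→20,f→20 21:s→21,t→12,8→12,9→21,f→21 [Hopcroft].
's8ft': |S_i|=[30, 24, 18, 9, 2] end={s0,s7} ∉↓L; 4/4 single-dels accept.
't8t9s8': run [30, 25, 22, 16, 11, 5, 2] end={s0,s7} rej; 6/6 del acc.
2 minimals (antichain).

Antichain: [s8ft, t8t9s8].


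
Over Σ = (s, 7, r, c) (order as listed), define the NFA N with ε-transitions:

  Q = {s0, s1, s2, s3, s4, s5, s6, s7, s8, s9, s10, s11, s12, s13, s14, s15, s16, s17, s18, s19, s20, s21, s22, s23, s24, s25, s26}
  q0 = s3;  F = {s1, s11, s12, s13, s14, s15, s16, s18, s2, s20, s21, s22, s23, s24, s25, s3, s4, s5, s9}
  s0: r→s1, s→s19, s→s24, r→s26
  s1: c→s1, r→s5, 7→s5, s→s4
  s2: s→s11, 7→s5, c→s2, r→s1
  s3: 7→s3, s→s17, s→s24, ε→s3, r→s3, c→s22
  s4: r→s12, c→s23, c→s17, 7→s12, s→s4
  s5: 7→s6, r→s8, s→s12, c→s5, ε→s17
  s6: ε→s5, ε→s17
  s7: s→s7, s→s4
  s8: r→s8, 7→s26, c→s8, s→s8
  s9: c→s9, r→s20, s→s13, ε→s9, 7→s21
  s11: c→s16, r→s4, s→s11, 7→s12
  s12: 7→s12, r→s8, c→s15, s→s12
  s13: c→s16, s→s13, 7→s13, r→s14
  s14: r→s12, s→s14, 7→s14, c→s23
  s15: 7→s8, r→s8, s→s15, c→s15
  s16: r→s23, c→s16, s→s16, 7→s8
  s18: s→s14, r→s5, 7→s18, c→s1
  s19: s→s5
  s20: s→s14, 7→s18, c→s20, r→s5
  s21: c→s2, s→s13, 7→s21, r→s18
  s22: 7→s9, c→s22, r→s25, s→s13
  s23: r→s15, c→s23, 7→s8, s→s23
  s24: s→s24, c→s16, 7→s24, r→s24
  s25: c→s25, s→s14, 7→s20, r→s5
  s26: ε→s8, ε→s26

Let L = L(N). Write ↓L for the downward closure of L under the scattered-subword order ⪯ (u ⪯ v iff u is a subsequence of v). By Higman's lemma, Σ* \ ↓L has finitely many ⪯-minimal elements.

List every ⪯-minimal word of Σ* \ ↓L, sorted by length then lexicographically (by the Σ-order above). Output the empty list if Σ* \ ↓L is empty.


A = [sc7, crrr, c77c7r].

|Q|=27, |F|=19, |δ|=96 (7 ε).
min D↑ (20 st, q0=0, F={7}): 0:s→1,7→0,r→0,c→2 1:s→1,7→1,r→1,c→3 2:s→4,7→5,r→6,c→2 3:s→3,7→7,r→8,c→3 4:s→4,7→4,r→9,c→3 5:s→4,7→10,r→11,c→5 6:s→9,7→11,r→12,c→6 7:s→7,7→7,r→7,c→7 8:s→8,7→7,r→13,c→8 9:s→9,7→9,r→14,c→8 10:s→4,7→10,r→15,c→16 11:s→9,7→15,r→12,c→11 12:s→14,7→12,r→7,c→12 13:s→13,7→7,r→7,c→13 14:s→14,7→14,r→7,c→13 15:s→9,7→15,r→12,c→17 16:s→18,7→12,r→17,c→16 17:s→19,7→12,r→12,c→17 18:s→18,7→14,r→19,c→3 19:s→19,7→14,r→14,c→8 [Hopcroft].
'sc7': N↓-sim [23, 12, 6, 2] end={s26,s8} rej; 3/3 single-dels accept.
'crrr': |S_i|=[23, 21, 14, 7, 2] end={s26,s8} ∉↓L; 4/4 deletions ∈↓L.
'c77c7r': N↓-sim [23, 21, 19, 17, 13, 7, 2] end={s26,s8} ∉↓L; 6/6 deletions ∈↓L.
3 words, ⪯-incomp.


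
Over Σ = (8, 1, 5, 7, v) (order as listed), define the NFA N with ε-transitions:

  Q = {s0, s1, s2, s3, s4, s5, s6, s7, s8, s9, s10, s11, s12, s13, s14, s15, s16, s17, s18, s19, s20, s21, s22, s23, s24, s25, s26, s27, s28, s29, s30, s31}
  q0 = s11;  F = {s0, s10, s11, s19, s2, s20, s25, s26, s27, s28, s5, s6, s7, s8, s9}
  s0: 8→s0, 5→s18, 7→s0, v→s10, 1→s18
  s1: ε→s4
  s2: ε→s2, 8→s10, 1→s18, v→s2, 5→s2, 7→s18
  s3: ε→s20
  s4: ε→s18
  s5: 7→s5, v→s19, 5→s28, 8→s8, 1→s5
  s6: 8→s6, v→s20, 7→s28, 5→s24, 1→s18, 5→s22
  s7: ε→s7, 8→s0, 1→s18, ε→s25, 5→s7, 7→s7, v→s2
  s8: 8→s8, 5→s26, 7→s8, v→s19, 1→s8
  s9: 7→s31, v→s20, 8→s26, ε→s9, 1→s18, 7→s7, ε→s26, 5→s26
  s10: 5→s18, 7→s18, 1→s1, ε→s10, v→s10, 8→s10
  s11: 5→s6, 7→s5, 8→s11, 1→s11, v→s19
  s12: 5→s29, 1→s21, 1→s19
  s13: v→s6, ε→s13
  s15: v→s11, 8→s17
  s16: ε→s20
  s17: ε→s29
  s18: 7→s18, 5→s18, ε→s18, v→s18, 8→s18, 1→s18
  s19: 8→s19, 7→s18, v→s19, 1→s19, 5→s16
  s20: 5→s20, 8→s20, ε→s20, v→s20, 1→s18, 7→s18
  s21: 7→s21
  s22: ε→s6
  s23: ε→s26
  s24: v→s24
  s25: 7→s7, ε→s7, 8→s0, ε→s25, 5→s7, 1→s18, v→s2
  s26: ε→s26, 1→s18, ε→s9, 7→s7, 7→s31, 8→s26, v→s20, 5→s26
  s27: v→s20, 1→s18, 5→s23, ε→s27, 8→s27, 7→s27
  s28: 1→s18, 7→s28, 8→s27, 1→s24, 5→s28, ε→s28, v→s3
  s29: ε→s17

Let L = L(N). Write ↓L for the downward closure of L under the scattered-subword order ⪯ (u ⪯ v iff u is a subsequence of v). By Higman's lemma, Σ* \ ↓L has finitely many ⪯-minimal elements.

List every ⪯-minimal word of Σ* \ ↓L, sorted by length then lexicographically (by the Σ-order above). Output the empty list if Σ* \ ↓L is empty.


|Q|=32, |F|=15, |δ|=115 (23 ε).
min D↑ (14 st, q0=0, F={4}): 0:8→0,1→0,5→1,7→2,v→3 1:8→1,1→4,5→1,7→5,v→6 2:8→7,1→2,5→5,7→2,v→3 3:8→3,1→3,5→6,7→4,v→3 4:8→4,1→4,5→4,7→4,v→4 5:8→8,1→4,5→5,7→5,v→6 6:8→6,1→4,5→6,7→4,v→6 7:8→7,1→7,5→9,7→7,v→3 8:8→8,1→4,5→9,7→8,v→6 9:8→9,1→4,5→9,7→10,v→6 10:8→11,1→4,5→10,7→10,v→12 11:8→11,1→4,5→4,7→11,v→13 12:8→13,1→4,5→12,7→4,v→12 13:8→13,1→4,5→4,7→4,v→13 [Hopcroft].
'51': N↓-sim [24, 20, 4] end={s1,s18,s24,s4} rej; 2/2 deletions ∈↓L.
'v7': run [24, 10, 1] end={s18} ∉↓L; 2/2 deletions ∈↓L.
'785785': run [24, 21, 17, 14, 9, 5, 1] end={s18} — reject; 6/6 single-dels accept.
3 minimals (antichain).

Antichain: [51, v7, 785785].


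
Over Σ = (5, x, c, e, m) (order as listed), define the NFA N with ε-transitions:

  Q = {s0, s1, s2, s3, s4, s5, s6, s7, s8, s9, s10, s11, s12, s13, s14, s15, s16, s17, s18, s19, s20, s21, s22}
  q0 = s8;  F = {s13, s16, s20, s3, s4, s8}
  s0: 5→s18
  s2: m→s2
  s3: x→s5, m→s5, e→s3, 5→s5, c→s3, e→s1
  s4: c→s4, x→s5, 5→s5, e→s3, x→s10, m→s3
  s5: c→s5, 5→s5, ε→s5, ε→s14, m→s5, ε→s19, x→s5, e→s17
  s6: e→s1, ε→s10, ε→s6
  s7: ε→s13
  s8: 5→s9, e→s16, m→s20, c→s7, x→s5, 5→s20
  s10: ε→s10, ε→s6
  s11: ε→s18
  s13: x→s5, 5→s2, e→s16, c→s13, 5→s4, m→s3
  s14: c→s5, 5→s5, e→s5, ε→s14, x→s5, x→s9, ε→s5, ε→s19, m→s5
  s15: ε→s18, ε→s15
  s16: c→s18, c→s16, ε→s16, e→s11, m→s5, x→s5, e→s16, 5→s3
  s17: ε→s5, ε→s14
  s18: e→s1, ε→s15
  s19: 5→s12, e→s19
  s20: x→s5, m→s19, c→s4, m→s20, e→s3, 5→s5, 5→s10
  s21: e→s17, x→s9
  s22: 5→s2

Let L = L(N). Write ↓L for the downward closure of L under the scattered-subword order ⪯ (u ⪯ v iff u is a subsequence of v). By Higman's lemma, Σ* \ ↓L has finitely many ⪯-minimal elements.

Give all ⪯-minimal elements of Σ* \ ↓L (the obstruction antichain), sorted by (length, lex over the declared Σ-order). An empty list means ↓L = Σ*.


|Q|=23, |F|=6, |δ|=76 (18 ε).
min D↑ (7 st, q0=0, F={2}): 0:5→1,x→2,c→3,e→4,m→1 1:5→2,x→2,c→5,e→6,m→1 2:5→2,x→2,c→2,e→2,m→2 3:5→5,x→2,c→3,e→4,m→6 4:5→6,x→2,c→4,e→4,m→2 5:5→2,x→2,c→5,e→6,m→6 6:5→2,x→2,c→6,e→6,m→2.
'x': run [20, 9] end={s1,s10,s12,s14,s17,s19,s5,s6,s9} ∉↓L; 1/1 del acc.
'55': run [20, 13, 9] end={s1,s10,s12,s14,s17,s19,s5,s6,s9} ∉↓L; 2/2 single-dels accept.
'em': N↓-sim [20, 12, 6] end={s12,s14,s17,s19,s5,s9} ∉↓L; 2/2 single-dels accept.
'm5': run [20, 13, 9] end={s1,s10,s12,s14,s17,s19,s5,s6,s9} — reject; 2/2 single-dels accept.
'cmm': run [20, 18, 9, 7] end={s12,s14,s17,s19,s2,s5,s9} rej; 3/3 single-dels accept.
5 minimals (antichain).

min(Σ*\↓L) = [x, 55, em, m5, cmm].
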